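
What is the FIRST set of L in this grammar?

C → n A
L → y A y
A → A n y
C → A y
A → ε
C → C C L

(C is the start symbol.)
To compute FIRST(L), examine every production with L on the left-hand side, reading each right-hand side left to right until a non-nullable symbol is reached.

From L → y A y:
  - y is a terminal: add 'y' and stop

Collecting: FIRST(L) = { 'y' }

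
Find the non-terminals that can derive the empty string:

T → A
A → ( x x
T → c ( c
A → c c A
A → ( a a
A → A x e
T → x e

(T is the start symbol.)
A non-terminal is nullable if it can derive ε (the empty string): either it has an ε-production, or it has a production whose right-hand side consists entirely of nullable non-terminals.

There are no ε-productions, so no non-terminal can derive ε.
No non-terminals are nullable.

Answer: None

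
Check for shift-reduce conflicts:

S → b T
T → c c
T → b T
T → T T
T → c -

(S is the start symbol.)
Augment with S' → S and build the canonical LR(0) collection (I0 = CLOSURE({[S' → . S]}), then GOTO on every symbol after a dot until no new states appear). It has 10 states:
  I0: { [S → . b T], [S' → . S] }  — shift
  I1: { [S' → S .] }  — accept
  I2: { [S → b . T], [T → . T T], [T → . b T], [T → . c -], [T → . c c] }  — shift
  I3: { [S → b T .], [T → . T T], [T → . b T], [T → . c -], [T → . c c], [T → T . T] }  — shift, reduce
  I4: { [T → . T T], [T → . b T], [T → . c -], [T → . c c], [T → b . T] }  — shift
  I5: { [T → c . -], [T → c . c] }  — shift
  I6: { [T → c - .] }  — reduce
  I7: { [T → c c .] }  — reduce
  I8: { [T → . T T], [T → . b T], [T → . c -], [T → . c c], [T → T . T], [T → b T .] }  — shift, reduce
  I9: { [T → . T T], [T → . b T], [T → . c -], [T → . c c], [T → T . T], [T → T T .] }  — shift, reduce

I3 contains reduce item [S → b T .] and shift items [T → . b T], [T → . c -], [T → . c c] — shift-reduce conflict.
I8 contains reduce item [T → b T .] and shift items [T → . b T], [T → . c -], [T → . c c] — shift-reduce conflict.
I9 contains reduce item [T → T T .] and shift items [T → . b T], [T → . c -], [T → . c c] — shift-reduce conflict.

Answer: Yes — I3: [S → b T .] vs [T → . b T]; I8: [T → b T .] vs [T → . b T]; I9: [T → T T .] vs [T → . b T]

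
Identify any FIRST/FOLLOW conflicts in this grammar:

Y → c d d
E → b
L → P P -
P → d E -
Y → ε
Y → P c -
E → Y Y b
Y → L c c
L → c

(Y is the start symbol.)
Yes. Y → c d d with FOLLOW(Y) on { 'c' }; Y → P c '-' with FOLLOW(Y) on { 'd' }; Y → L c c with FOLLOW(Y) on { 'c', 'd' }

A FIRST/FOLLOW conflict occurs when a non-terminal N has a nullable alternative N → β (β ⇒* ε) and another alternative N → α with FIRST(α) ∩ FOLLOW(N) ≠ ∅: on such a lookahead the parser cannot decide between expanding α and letting N vanish via β.

Nullable non-terminals: Y.
FIRST sets used below: FIRST(P) = { 'd' }, FIRST(L) = { 'c', 'd' }

Y: nullable alternative(s) Y → ε; FOLLOW(Y) = { $, 'b', 'c', 'd' }
  Y → c d d: FIRST \ {ε} = { 'c' } — overlaps FOLLOW(Y) on { 'c' }: CONFLICT
  Y → ε: FIRST \ {ε} = { } — this is the only nullable alternative, skip
  Y → P c -: FIRST \ {ε} = { 'd' } — overlaps FOLLOW(Y) on { 'd' }: CONFLICT
  Y → L c c: FIRST \ {ε} = { 'c', 'd' } — overlaps FOLLOW(Y) on { 'c', 'd' }: CONFLICT

E, L, P have no nullable alternative, so no FIRST/FOLLOW check is needed there.

So the grammar has 3 FIRST/FOLLOW conflicts (marked CONFLICT above).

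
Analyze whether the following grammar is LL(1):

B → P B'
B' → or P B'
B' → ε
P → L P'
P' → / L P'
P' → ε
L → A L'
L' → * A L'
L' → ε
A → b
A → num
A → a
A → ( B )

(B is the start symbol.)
A grammar is LL(1) if for each non-terminal N with multiple productions, the predict sets of those productions are pairwise disjoint, where PREDICT(N → α) = (FIRST(α) \ {ε}) ∪ (FOLLOW(N) if α ⇒* ε).

Relevant sets:
  FOLLOW(B') = { $, ')' }
  FOLLOW(P') = { $, ')', 'or' }
  FOLLOW(L') = { $, ')', '/', 'or' }

For B':
  PREDICT(B' → or P B') = { 'or' }
  PREDICT(B' → ε) = { $, ')' }
For P':
  PREDICT(P' → '/' L P') = { '/' }
  PREDICT(P' → ε) = { $, ')', 'or' }
For L':
  PREDICT(L' → '*' A L') = { '*' }
  PREDICT(L' → ε) = { $, ')', '/', 'or' }
For A:
  PREDICT(A → b) = { 'b' }
  PREDICT(A → num) = { 'num' }
  PREDICT(A → a) = { 'a' }
  PREDICT(A → '(' B ')') = { '(' }
B, P, L have a single production, so nothing to check there.

All predict sets are disjoint. The grammar IS LL(1).

Answer: Yes, the grammar is LL(1).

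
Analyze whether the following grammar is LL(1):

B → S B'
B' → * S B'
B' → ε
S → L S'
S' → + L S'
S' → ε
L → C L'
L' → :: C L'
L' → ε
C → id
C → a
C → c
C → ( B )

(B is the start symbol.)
A grammar is LL(1) if for each non-terminal N with multiple productions, the predict sets of those productions are pairwise disjoint, where PREDICT(N → α) = (FIRST(α) \ {ε}) ∪ (FOLLOW(N) if α ⇒* ε).

Relevant sets:
  FOLLOW(B') = { $, ')' }
  FOLLOW(S') = { $, ')', '*' }
  FOLLOW(L') = { $, ')', '*', '+' }

For B':
  PREDICT(B' → '*' S B') = { '*' }
  PREDICT(B' → ε) = { $, ')' }
For S':
  PREDICT(S' → '+' L S') = { '+' }
  PREDICT(S' → ε) = { $, ')', '*' }
For L':
  PREDICT(L' → :: C L') = { '::' }
  PREDICT(L' → ε) = { $, ')', '*', '+' }
For C:
  PREDICT(C → id) = { 'id' }
  PREDICT(C → a) = { 'a' }
  PREDICT(C → c) = { 'c' }
  PREDICT(C → '(' B ')') = { '(' }
B, S, L have a single production, so nothing to check there.

All predict sets are disjoint. The grammar IS LL(1).

Answer: Yes, the grammar is LL(1).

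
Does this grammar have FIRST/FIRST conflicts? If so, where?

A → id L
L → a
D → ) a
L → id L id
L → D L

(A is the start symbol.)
No FIRST/FIRST conflicts.

FIRST sets of the non-terminals at (or reachable through a nullable prefix from) the front of some alternative:
  FIRST(D) = { ')' }

Productions for L:
  L → a: FIRST = { 'a' }
  L → id L id: FIRST = { 'id' }
  L → D L: FIRST = { ')' }
A, D have only one production, so no FIRST/FIRST conflict is possible there.

All alternatives of each non-terminal have pairwise disjoint FIRST sets.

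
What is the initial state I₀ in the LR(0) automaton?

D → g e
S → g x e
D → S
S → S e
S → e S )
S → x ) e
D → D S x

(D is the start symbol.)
{ [D → . D S x], [D → . S], [D → . g e], [D' → . D], [S → . S e], [S → . e S )], [S → . g x e], [S → . x ) e] }

First, augment the grammar with D' → D
I₀ = CLOSURE({ [D' → . D] }):
  [D' → . D] has the dot before D: add [D → . g e], [D → . S], [D → . D S x]
  [D → . S] has the dot before S: add [S → . g x e], [S → . S e], [S → . e S )], [S → . x ) e]
No further items can be added.

I₀ = { [D → . D S x], [D → . S], [D → . g e], [D' → . D], [S → . S e], [S → . e S )], [S → . g x e], [S → . x ) e] }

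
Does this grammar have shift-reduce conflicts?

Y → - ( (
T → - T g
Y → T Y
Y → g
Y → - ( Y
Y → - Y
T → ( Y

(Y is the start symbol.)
Yes — I11: [Y → - ( ( .] vs [T → . ( Y]

A shift-reduce conflict occurs when an LR(0) state has both:
  - a complete (reduce) item [A → α .] (dot at the end), and
  - a shift item [B → β . c γ] (dot before a terminal).

Augment with Y' → Y and build the canonical LR(0) collection (I0 = CLOSURE({[Y' → . Y]}), then GOTO on every symbol after a dot until no new states appear). It has 14 states:
  I0: { [T → . ( Y], [T → . - T g], [Y → . - ( (], [Y → . - ( Y], [Y → . - Y], [Y → . T Y], [Y → . g], [Y' → . Y] }  — shift
  I1: { [T → ( . Y], [T → . ( Y], [T → . - T g], [Y → . - ( (], [Y → . - ( Y], [Y → . - Y], [Y → . T Y], [Y → . g] }  — shift
  I2: { [T → - . T g], [T → . ( Y], [T → . - T g], [Y → - . ( (], [Y → - . ( Y], [Y → - . Y], [Y → . - ( (], [Y → . - ( Y], [Y → . - Y], [Y → . T Y], [Y → . g] }  — shift
  I3: { [T → . ( Y], [T → . - T g], [Y → . - ( (], [Y → . - ( Y], [Y → . - Y], [Y → . T Y], [Y → . g], [Y → T . Y] }  — shift
  I4: { [Y' → Y .] }  — accept
  I5: { [Y → g .] }  — reduce
  I6: { [Y → T Y .] }  — reduce
  I7: { [T → ( . Y], [T → . ( Y], [T → . - T g], [Y → - ( . (], [Y → - ( . Y], [Y → . - ( (], [Y → . - ( Y], [Y → . - Y], [Y → . T Y], [Y → . g] }  — shift
  I8: { [T → - T . g], [T → . ( Y], [T → . - T g], [Y → . - ( (], [Y → . - ( Y], [Y → . - Y], [Y → . T Y], [Y → . g], [Y → T . Y] }  — shift
  I9: { [Y → - Y .] }  — reduce
  I10: { [T → - T g .], [Y → g .] }  — 2 reduces
  I11: { [T → ( . Y], [T → . ( Y], [T → . - T g], [Y → - ( ( .], [Y → . - ( (], [Y → . - ( Y], [Y → . - Y], [Y → . T Y], [Y → . g] }  — shift, reduce
  I12: { [T → ( Y .], [Y → - ( Y .] }  — 2 reduces
  I13: { [T → ( Y .] }  — reduce

I11 contains reduce item [Y → - ( ( .] and shift items [T → . ( Y], [T → . - T g], [Y → . - ( (], [Y → . - ( Y], [Y → . - Y], [Y → . g] — shift-reduce conflict.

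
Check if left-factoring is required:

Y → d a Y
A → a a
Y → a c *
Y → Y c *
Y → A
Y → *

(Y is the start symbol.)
Left-factoring is needed when two productions for the same non-terminal
share a common prefix on the right-hand side.

Productions for Y:
  Y → d a Y
  Y → a c *
  Y → Y c *
  Y → A
  Y → *

No common prefixes found.

Answer: No, left-factoring is not needed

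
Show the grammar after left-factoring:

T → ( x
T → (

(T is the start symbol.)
Left-factoring transforms A → αβ₁ | αβ₂ into A → αA' and A' → β₁ | β₂
(α is the longest common prefix among the alternatives). Repeat until
no nonterminal has two alternatives with a common prefix.

Round 1: T has alternatives sharing prefix '('. Introduce T': T → ( T'
  Add: T' → x
  Add: T' → ε

No remaining common prefixes — done.

Resulting grammar:
T → ( T'
T' → x
T' → ε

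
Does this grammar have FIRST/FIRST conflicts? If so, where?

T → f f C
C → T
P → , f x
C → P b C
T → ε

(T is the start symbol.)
No FIRST/FIRST conflicts.

A FIRST/FIRST conflict occurs when two productions N → α and N → β for the same non-terminal have FIRST(α) ∩ FIRST(β) ≠ ∅ (with ε ∈ FIRST of a nullable right-hand side, so two nullable alternatives also conflict).

FIRST sets of the non-terminals at (or reachable through a nullable prefix from) the front of some alternative:
  FIRST(T) = { 'f', ε }
  FIRST(P) = { ',' }

Productions for T:
  T → f f C: FIRST = { 'f' }
  T → ε: FIRST = { ε }
Productions for C:
  C → T: FIRST = { 'f', ε }
  C → P b C: FIRST = { ',' }
P has only one production, so no FIRST/FIRST conflict is possible there.

All alternatives of each non-terminal have pairwise disjoint FIRST sets.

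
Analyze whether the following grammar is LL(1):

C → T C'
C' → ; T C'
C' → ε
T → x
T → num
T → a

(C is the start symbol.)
Yes, the grammar is LL(1).

A grammar is LL(1) if for each non-terminal N with multiple productions, the predict sets of those productions are pairwise disjoint, where PREDICT(N → α) = (FIRST(α) \ {ε}) ∪ (FOLLOW(N) if α ⇒* ε).

Relevant sets:
  FOLLOW(C') = { $ }

For C':
  PREDICT(C' → ';' T C') = { ';' }
  PREDICT(C' → ε) = { $ }
For T:
  PREDICT(T → x) = { 'x' }
  PREDICT(T → num) = { 'num' }
  PREDICT(T → a) = { 'a' }
C has a single production, so nothing to check there.

All predict sets are disjoint. The grammar IS LL(1).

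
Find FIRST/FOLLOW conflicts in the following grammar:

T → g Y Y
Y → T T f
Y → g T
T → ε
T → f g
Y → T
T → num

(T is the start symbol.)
Yes. T → g Y Y with FOLLOW(T) on { 'g' }; T → f g with FOLLOW(T) on { 'f' }; T → num with FOLLOW(T) on { 'num' }; Y → T T f with FOLLOW(Y) on { 'f', 'g', 'num' }; Y → g T with FOLLOW(Y) on { 'g' }

A FIRST/FOLLOW conflict occurs when a non-terminal N has a nullable alternative N → β (β ⇒* ε) and another alternative N → α with FIRST(α) ∩ FOLLOW(N) ≠ ∅: on such a lookahead the parser cannot decide between expanding α and letting N vanish via β.

Nullable non-terminals: T, Y.
FIRST sets used below: FIRST(T) = { 'f', 'g', 'num', ε }

T: nullable alternative(s) T → ε; FOLLOW(T) = { $, 'f', 'g', 'num' }
  T → g Y Y: FIRST \ {ε} = { 'g' } — overlaps FOLLOW(T) on { 'g' }: CONFLICT
  T → ε: FIRST \ {ε} = { } — this is the only nullable alternative, skip
  T → f g: FIRST \ {ε} = { 'f' } — overlaps FOLLOW(T) on { 'f' }: CONFLICT
  T → num: FIRST \ {ε} = { 'num' } — overlaps FOLLOW(T) on { 'num' }: CONFLICT

Y: nullable alternative(s) Y → T; FOLLOW(Y) = { $, 'f', 'g', 'num' }
  Y → T T f: FIRST \ {ε} = { 'f', 'g', 'num' } — overlaps FOLLOW(Y) on { 'f', 'g', 'num' }: CONFLICT
  Y → g T: FIRST \ {ε} = { 'g' } — overlaps FOLLOW(Y) on { 'g' }: CONFLICT
  Y → T: FIRST \ {ε} = { 'f', 'g', 'num' } — this is the only nullable alternative, skip

So the grammar has 5 FIRST/FOLLOW conflicts (marked CONFLICT above).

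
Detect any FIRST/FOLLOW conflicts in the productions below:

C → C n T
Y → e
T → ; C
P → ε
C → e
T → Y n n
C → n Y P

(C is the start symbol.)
A FIRST/FOLLOW conflict occurs when a non-terminal N has a nullable alternative N → β (β ⇒* ε) and another alternative N → α with FIRST(α) ∩ FOLLOW(N) ≠ ∅: on such a lookahead the parser cannot decide between expanding α and letting N vanish via β.

Nullable non-terminals: P.
P has a nullable alternative but only one production, so nothing to check.

C, T, Y have no nullable alternative, so no FIRST/FOLLOW check is needed there.

No FIRST/FOLLOW conflicts found.

Answer: No FIRST/FOLLOW conflicts.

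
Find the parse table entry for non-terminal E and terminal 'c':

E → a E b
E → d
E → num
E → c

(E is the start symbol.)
E → c

To find M[E, 'c'], we find productions for E where 'c' is in the predict set (PREDICT(N → α) = (FIRST(α) \ {ε}) ∪ (FOLLOW(N) if α ⇒* ε)).

E → a E b: PREDICT = { 'a' }
E → d: PREDICT = { 'd' }
E → num: PREDICT = { 'num' }
E → c: PREDICT = { 'c' }
  'c' is in predict set, so this production goes in M[E, 'c']

M[E, 'c'] = E → c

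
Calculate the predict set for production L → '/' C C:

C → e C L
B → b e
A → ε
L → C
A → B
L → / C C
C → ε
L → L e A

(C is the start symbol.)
PREDICT(L → '/' C C) = (FIRST(RHS) \ {ε}) ∪ (FOLLOW(L) if ε ∈ FIRST(RHS), i.e. RHS ⇒* ε)
FIRST('/' C C) = { '/' }
ε ∉ FIRST('/' C C), so FOLLOW(L) is not added.
PREDICT(L → '/' C C) = { '/' }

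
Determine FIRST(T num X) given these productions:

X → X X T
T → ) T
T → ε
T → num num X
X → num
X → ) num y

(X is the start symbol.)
FIRST sets of the non-terminals involved (from the grammar, by fixed-point iteration):
  FIRST(T) = { ')', 'num', ε }

To compute FIRST(T num X), process the symbols left to right:
Symbol T is a non-terminal. Add FIRST(T) \ {ε} = { ')', 'num' }
T is nullable (ε ∈ FIRST(T)), continue to the next symbol.
Symbol num is a terminal. Add 'num' and stop.
FIRST(T num X) = { ')', 'num' }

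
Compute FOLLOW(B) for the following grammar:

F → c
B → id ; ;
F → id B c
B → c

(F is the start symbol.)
{ 'c' }

To compute FOLLOW(B), find every occurrence of B on a right-hand side N → α B β: add FIRST(β) \ {ε}, and if β is empty or nullable also add FOLLOW(N). Iterate to a fixed point.

In F → id B c: B is followed by c, add FIRST(c) \ {ε} = { 'c' }

Taking the union: FOLLOW(B) = { 'c' }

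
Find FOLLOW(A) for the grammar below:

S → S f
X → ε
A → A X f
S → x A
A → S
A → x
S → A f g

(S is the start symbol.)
{ $, 'f' }

To compute FOLLOW(A), find every occurrence of A on a right-hand side N → α A β: add FIRST(β) \ {ε}, and if β is empty or nullable also add FOLLOW(N). Iterate to a fixed point.

In A → A X f: A is followed by X f, add FIRST(X f) \ {ε} = { 'f' }
In S → x A: A is at the end, add FOLLOW(S)
In S → A f g: A is followed by f g, add FIRST(f g) \ {ε} = { 'f' }

The FOLLOW sets referred to above (computed the same way, to a fixed point):
  FOLLOW(S) = { $, 'f' }

Taking the union: FOLLOW(A) = { $, 'f' }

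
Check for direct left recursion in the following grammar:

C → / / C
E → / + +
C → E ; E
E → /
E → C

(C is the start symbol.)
Direct left recursion occurs when N → N α for some non-terminal N (the right-hand side begins with the left-hand side itself).

C → / / C: starts with '/'
E → / + +: starts with '/'
C → E ; E: starts with E
E → /: starts with '/'
E → C: starts with C

No direct left recursion found.

Answer: No direct left recursion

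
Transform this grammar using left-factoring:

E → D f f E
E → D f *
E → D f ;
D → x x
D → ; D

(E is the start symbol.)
E → D f E'
E' → f E
E' → *
E' → ;
D → x x
D → ; D

Left-factoring transforms A → αβ₁ | αβ₂ into A → αA' and A' → β₁ | β₂
(α is the longest common prefix among the alternatives). Repeat until
no nonterminal has two alternatives with a common prefix.

Round 1: E has alternatives sharing prefix 'D f'. Introduce E': E → D f E'
  Add: E' → f E
  Add: E' → *
  Add: E' → ;

No remaining common prefixes — done.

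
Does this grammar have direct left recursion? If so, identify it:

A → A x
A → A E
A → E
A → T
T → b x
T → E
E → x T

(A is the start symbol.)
Yes, A is left-recursive

A → A x: LEFT RECURSIVE (starts with A)
A → A E: LEFT RECURSIVE (starts with A)
A → E: starts with E
A → T: starts with T
T → b x: starts with b
T → E: starts with E
E → x T: starts with x

The grammar has direct left recursion on: A.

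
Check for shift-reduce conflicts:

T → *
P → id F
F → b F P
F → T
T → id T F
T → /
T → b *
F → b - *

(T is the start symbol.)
No shift-reduce conflicts

A shift-reduce conflict occurs when an LR(0) state has both:
  - a complete (reduce) item [A → α .] (dot at the end), and
  - a shift item [B → β . c γ] (dot before a terminal).

Augment with T' → T and build the canonical LR(0) collection (I0 = CLOSURE({[T' → . T]}), then GOTO on every symbol after a dot until no new states appear). It has 18 states:
  I0: { [T → . *], [T → . /], [T → . b *], [T → . id T F], [T' → . T] }  — shift
  I1: { [T → * .] }  — reduce
  I2: { [T → / .] }  — reduce
  I3: { [T' → T .] }  — accept
  I4: { [T → b . *] }  — shift
  I5: { [T → . *], [T → . /], [T → . b *], [T → . id T F], [T → id . T F] }  — shift
  I6: { [F → . T], [F → . b - *], [F → . b F P], [T → . *], [T → . /], [T → . b *], [T → . id T F], [T → id T . F] }  — shift
  I7: { [T → id T F .] }  — reduce
  I8: { [F → T .] }  — reduce
  I9: { [F → . T], [F → . b - *], [F → . b F P], [F → b . - *], [F → b . F P], [T → . *], [T → . /], [T → . b *], [T → . id T F], [T → b . *] }  — shift
  I10: { [T → * .], [T → b * .] }  — 2 reduces
  I11: { [F → b - . *] }  — shift
  I12: { [F → b F . P], [P → . id F] }  — shift
  I13: { [F → b F P .] }  — reduce
  I14: { [F → . T], [F → . b - *], [F → . b F P], [P → id . F], [T → . *], [T → . /], [T → . b *], [T → . id T F] }  — shift
  I15: { [P → id F .] }  — reduce
  I16: { [F → b - * .] }  — reduce
  I17: { [T → b * .] }  — reduce

No state contains both a complete item and a shift item.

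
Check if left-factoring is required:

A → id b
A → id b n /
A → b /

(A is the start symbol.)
Left-factoring is needed when two productions for the same non-terminal
share a common prefix on the right-hand side.

Productions for A:
  A → id b
  A → id b n /
  A → b /

Found common prefix 'id b' in productions for A

Answer: Yes, A has productions with common prefix 'id b'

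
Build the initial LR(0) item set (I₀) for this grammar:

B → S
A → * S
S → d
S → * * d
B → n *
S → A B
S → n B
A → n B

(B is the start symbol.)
{ [A → . * S], [A → . n B], [B → . S], [B → . n *], [B' → . B], [S → . * * d], [S → . A B], [S → . d], [S → . n B] }

First, augment the grammar with B' → B
I₀ = CLOSURE({ [B' → . B] }):
  [B' → . B] has the dot before B: add [B → . S], [B → . n *]
  [B → . S] has the dot before S: add [S → . d], [S → . * * d], [S → . A B], [S → . n B]
  [S → . A B] has the dot before A: add [A → . * S], [A → . n B]
No further items can be added.

I₀ = { [A → . * S], [A → . n B], [B → . S], [B → . n *], [B' → . B], [S → . * * d], [S → . A B], [S → . d], [S → . n B] }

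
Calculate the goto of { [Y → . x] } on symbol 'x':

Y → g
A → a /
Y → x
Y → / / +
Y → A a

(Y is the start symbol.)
GOTO(I, 'x') = CLOSURE({ [A → αX.β] : [A → α.Xβ] ∈ I, X = 'x' })

Items with dot before 'x', with the dot advanced:
  [Y → . x] → [Y → x .]
Closure adds nothing (no advanced item has the dot before a non-terminal).

GOTO = { [Y → x .] }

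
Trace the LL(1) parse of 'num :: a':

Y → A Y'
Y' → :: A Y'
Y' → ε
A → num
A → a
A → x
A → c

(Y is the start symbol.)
LL(1) parsing maintains a stack (initially the start symbol over $) and the input. At each step: if the stack top is a terminal, match it against the current input token; if it is a non-terminal N, replace it with the RHS of M[N, lookahead] (the unique production whose predict set contains the lookahead).

Stack is shown with the top on the left.

Stack      Input       Action
-----------------------------
Y $        num :: a $  output Y → A Y'
A Y' $     num :: a $  output A → num
num Y' $   num :: a $  match 'num'
Y' $       :: a $      output Y' → :: A Y'
:: A Y' $  :: a $      match '::'
A Y' $     a $         output A → a
a Y' $     a $         match 'a'
Y' $       $           output Y' → ε
$          $           accept

The string is accepted.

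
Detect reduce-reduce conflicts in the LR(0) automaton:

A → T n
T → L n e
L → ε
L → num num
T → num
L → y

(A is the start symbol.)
No reduce-reduce conflicts

Augment with A' → A and build the canonical LR(0) collection (I0 = CLOSURE({[A' → . A]}), then GOTO on every symbol after a dot until no new states appear). It has 10 states:
  I0: { [A → . T n], [A' → . A], [L → . num num], [L → . y], [L → .], [T → . L n e], [T → . num] }  — shift, reduce
  I1: { [A' → A .] }  — accept
  I2: { [T → L . n e] }  — shift
  I3: { [A → T . n] }  — shift
  I4: { [L → num . num], [T → num .] }  — shift, reduce
  I5: { [L → y .] }  — reduce
  I6: { [L → num num .] }  — reduce
  I7: { [A → T n .] }  — reduce
  I8: { [T → L n . e] }  — shift
  I9: { [T → L n e .] }  — reduce

No state contains more than one complete item.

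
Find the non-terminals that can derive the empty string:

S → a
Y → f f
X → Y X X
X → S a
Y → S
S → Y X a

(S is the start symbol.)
There are no ε-productions, so no non-terminal can derive ε.
No non-terminals are nullable.

Answer: None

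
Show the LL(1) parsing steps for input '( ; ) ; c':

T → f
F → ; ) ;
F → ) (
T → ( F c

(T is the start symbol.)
LL(1) parsing maintains a stack (initially the start symbol over $) and the input. At each step: if the stack top is a terminal, match it against the current input token; if it is a non-terminal N, replace it with the RHS of M[N, lookahead] (the unique production whose predict set contains the lookahead).

Stack is shown with the top on the left.

Stack      Input        Action
------------------------------
T $        ( ; ) ; c $  output T → ( F c
( F c $    ( ; ) ; c $  match '('
F c $      ; ) ; c $    output F → ; ) ;
; ) ; c $  ; ) ; c $    match ';'
) ; c $    ) ; c $      match ')'
; c $      ; c $        match ';'
c $        c $          match 'c'
$          $            accept

The string is accepted.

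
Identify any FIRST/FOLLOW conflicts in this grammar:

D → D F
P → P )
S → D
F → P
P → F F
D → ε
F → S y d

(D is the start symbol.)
A FIRST/FOLLOW conflict occurs when a non-terminal N has a nullable alternative N → β (β ⇒* ε) and another alternative N → α with FIRST(α) ∩ FOLLOW(N) ≠ ∅: on such a lookahead the parser cannot decide between expanding α and letting N vanish via β.

Nullable non-terminals: D, S.
FIRST sets used below: FIRST(D) = { 'y', ε }, FIRST(F) = { 'y' }

D: nullable alternative(s) D → ε; FOLLOW(D) = { $, 'y' }
  D → D F: FIRST \ {ε} = { 'y' } — overlaps FOLLOW(D) on { 'y' }: CONFLICT
  D → ε: FIRST \ {ε} = { } — this is the only nullable alternative, skip
S has a nullable alternative but only one production, so nothing to check.

F, P have no nullable alternative, so no FIRST/FOLLOW check is needed there.

So the grammar has 1 FIRST/FOLLOW conflict (marked CONFLICT above).

Answer: Yes. D → D F with FOLLOW(D) on { 'y' }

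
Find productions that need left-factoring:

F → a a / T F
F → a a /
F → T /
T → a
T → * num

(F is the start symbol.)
Yes, F has productions with common prefix 'a a /'

Left-factoring is needed when two productions for the same non-terminal
share a common prefix on the right-hand side.

Productions for F:
  F → a a / T F
  F → a a /
  F → T /
Productions for T:
  T → a
  T → * num

Found common prefix 'a a /' in productions for F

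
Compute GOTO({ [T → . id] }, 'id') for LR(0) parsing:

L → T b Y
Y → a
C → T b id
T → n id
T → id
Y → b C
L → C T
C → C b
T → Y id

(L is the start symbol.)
{ [T → id .] }

GOTO(I, 'id') = CLOSURE({ [A → αX.β] : [A → α.Xβ] ∈ I, X = 'id' })

Items with dot before 'id', with the dot advanced:
  [T → . id] → [T → id .]
Closure adds nothing (no advanced item has the dot before a non-terminal).

GOTO = { [T → id .] }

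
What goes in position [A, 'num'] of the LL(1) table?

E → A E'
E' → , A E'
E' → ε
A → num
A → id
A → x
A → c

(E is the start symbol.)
A → num

To find M[A, 'num'], we find productions for A where 'num' is in the predict set (PREDICT(N → α) = (FIRST(α) \ {ε}) ∪ (FOLLOW(N) if α ⇒* ε)).

A → num: PREDICT = { 'num' }
  'num' is in predict set, so this production goes in M[A, 'num']
A → id: PREDICT = { 'id' }
A → x: PREDICT = { 'x' }
A → c: PREDICT = { 'c' }

M[A, 'num'] = A → num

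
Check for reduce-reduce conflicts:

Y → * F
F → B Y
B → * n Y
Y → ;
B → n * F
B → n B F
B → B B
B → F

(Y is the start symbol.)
Yes — I6: [B → F .] vs [Y → * F .]; I13: [B → F .] vs [B → n B F .]; I18: [B → F .] vs [B → n * F .]; I19: [B → F .] vs [B → n * F .]

A reduce-reduce conflict occurs when an LR(0) state has two complete items [A → α .] and [B → β .] — both call for a reduction, and with no lookahead the parser cannot choose between them.

Augment with Y' → Y and build the canonical LR(0) collection (I0 = CLOSURE({[Y' → . Y]}), then GOTO on every symbol after a dot until no new states appear). It has 21 states:
  I0: { [Y → . * F], [Y → . ;], [Y' → . Y] }  — shift
  I1: { [B → . * n Y], [B → . B B], [B → . F], [B → . n * F], [B → . n B F], [F → . B Y], [Y → * . F] }  — shift
  I2: { [Y → ; .] }  — reduce
  I3: { [Y' → Y .] }  — accept
  I4: { [B → * . n Y] }  — shift
  I5: { [B → . * n Y], [B → . B B], [B → . F], [B → . n * F], [B → . n B F], [B → B . B], [F → . B Y], [F → B . Y], [Y → . * F], [Y → . ;] }  — shift
  I6: { [B → F .], [Y → * F .] }  — 2 reduces
  I7: { [B → . * n Y], [B → . B B], [B → . F], [B → . n * F], [B → . n B F], [B → n . * F], [B → n . B F], [F → . B Y] }  — shift
  I8: { [B → * . n Y], [B → . * n Y], [B → . B B], [B → . F], [B → . n * F], [B → . n B F], [B → n * . F], [F → . B Y] }  — shift
  I9: { [B → . * n Y], [B → . B B], [B → . F], [B → . n * F], [B → . n B F], [B → B . B], [B → n B . F], [F → . B Y], [F → B . Y], [Y → . * F], [Y → . ;] }  — shift
  I10: { [B → F .] }  — reduce
  I11: { [B → * . n Y], [B → . * n Y], [B → . B B], [B → . F], [B → . n * F], [B → . n B F], [F → . B Y], [Y → * . F] }  — shift
  I12: { [B → . * n Y], [B → . B B], [B → . F], [B → . n * F], [B → . n B F], [B → B . B], [B → B B .], [F → . B Y], [F → B . Y], [Y → . * F], [Y → . ;] }  — shift, reduce
  I13: { [B → F .], [B → n B F .] }  — 2 reduces
  I14: { [F → B Y .] }  — reduce
  I15: { [B → * n . Y], [B → . * n Y], [B → . B B], [B → . F], [B → . n * F], [B → . n B F], [B → n . * F], [B → n . B F], [F → . B Y], [Y → . * F], [Y → . ;] }  — shift
  I16: { [B → * . n Y], [B → . * n Y], [B → . B B], [B → . F], [B → . n * F], [B → . n B F], [B → n * . F], [F → . B Y], [Y → * . F] }  — shift
  I17: { [B → * n Y .] }  — reduce
  I18: { [B → F .], [B → n * F .], [Y → * F .] }  — 3 reduces
  I19: { [B → F .], [B → n * F .] }  — 2 reduces
  I20: { [B → * n . Y], [Y → . * F], [Y → . ;] }  — shift

I6 contains complete items [B → F .], [Y → * F .] — reduce-reduce conflict.
I13 contains complete items [B → F .], [B → n B F .] — reduce-reduce conflict.
I18 contains complete items [B → F .], [B → n * F .], [Y → * F .] — reduce-reduce conflict.
I19 contains complete items [B → F .], [B → n * F .] — reduce-reduce conflict.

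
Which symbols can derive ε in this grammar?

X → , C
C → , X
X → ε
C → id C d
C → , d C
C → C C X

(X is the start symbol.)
ε-productions: X → ε
So X is immediately nullable.
No further non-terminal can be added: every production for the remaining non-terminals contains a terminal or a non-nullable non-terminal.
Nullable = { 'X' }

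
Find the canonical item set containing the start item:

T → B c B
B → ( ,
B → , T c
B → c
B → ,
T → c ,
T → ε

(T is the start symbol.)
{ [B → . ( ,], [B → . , T c], [B → . ,], [B → . c], [T → . B c B], [T → . c ,], [T → .], [T' → . T] }

First, augment the grammar with T' → T
I₀ = CLOSURE({ [T' → . T] }):
  [T' → . T] has the dot before T: add [T → . B c B], [T → . c ,], [T → .]
  [T → . B c B] has the dot before B: add [B → . ( ,], [B → . , T c], [B → . c], [B → . ,]
No further items can be added.

I₀ = { [B → . ( ,], [B → . , T c], [B → . ,], [B → . c], [T → . B c B], [T → . c ,], [T → .], [T' → . T] }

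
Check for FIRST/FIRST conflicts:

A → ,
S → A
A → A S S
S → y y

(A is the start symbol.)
Yes. A → ',' / A → A S S on { ',' }

A FIRST/FIRST conflict occurs when two productions N → α and N → β for the same non-terminal have FIRST(α) ∩ FIRST(β) ≠ ∅ (with ε ∈ FIRST of a nullable right-hand side, so two nullable alternatives also conflict).

FIRST sets of the non-terminals at (or reachable through a nullable prefix from) the front of some alternative:
  FIRST(A) = { ',' }

Productions for A:
  A → ,: FIRST = { ',' }
  A → A S S: FIRST = { ',' }
Productions for S:
  S → A: FIRST = { ',' }
  S → y y: FIRST = { 'y' }

Conflict for A: A → , and A → A S S
  Overlap: { ',' }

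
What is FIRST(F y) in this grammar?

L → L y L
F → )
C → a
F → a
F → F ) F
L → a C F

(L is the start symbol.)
{ ')', 'a' }

FIRST sets of the non-terminals involved (from the grammar, by fixed-point iteration):
  FIRST(F) = { ')', 'a' }

To compute FIRST(F y), process the symbols left to right:
Symbol F is a non-terminal. Add FIRST(F) \ {ε} = { ')', 'a' }
F is not nullable (ε ∉ FIRST(F)), so stop here.
FIRST(F y) = { ')', 'a' }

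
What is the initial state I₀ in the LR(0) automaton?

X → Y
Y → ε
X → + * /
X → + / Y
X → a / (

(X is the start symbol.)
{ [X → . + * /], [X → . + / Y], [X → . Y], [X → . a / (], [X' → . X], [Y → .] }

First, augment the grammar with X' → X
I₀ = CLOSURE({ [X' → . X] }):
  [X' → . X] has the dot before X: add [X → . Y], [X → . + * /], [X → . + / Y], [X → . a / (]
  [X → . Y] has the dot before Y: add [Y → .]
No further items can be added.

I₀ = { [X → . + * /], [X → . + / Y], [X → . Y], [X → . a / (], [X' → . X], [Y → .] }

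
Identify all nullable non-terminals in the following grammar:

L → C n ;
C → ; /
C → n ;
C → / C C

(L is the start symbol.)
A non-terminal is nullable if it can derive ε (the empty string): either it has an ε-production, or it has a production whose right-hand side consists entirely of nullable non-terminals.

There are no ε-productions, so no non-terminal can derive ε.
No non-terminals are nullable.

Answer: None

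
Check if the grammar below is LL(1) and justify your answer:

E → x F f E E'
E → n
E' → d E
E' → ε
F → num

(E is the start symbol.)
A grammar is LL(1) if for each non-terminal N with multiple productions, the predict sets of those productions are pairwise disjoint, where PREDICT(N → α) = (FIRST(α) \ {ε}) ∪ (FOLLOW(N) if α ⇒* ε).

Relevant sets:
  FOLLOW(E') = { $, 'd' }

For E:
  PREDICT(E → x F f E E') = { 'x' }
  PREDICT(E → n) = { 'n' }
For E':
  PREDICT(E' → d E) = { 'd' }
  PREDICT(E' → ε) = { $, 'd' }
F has a single production, so nothing to check there.

Conflict found: Predict set conflict for E': { 'd' }
The grammar is NOT LL(1).

Answer: No. Predict set conflict for E': { 'd' }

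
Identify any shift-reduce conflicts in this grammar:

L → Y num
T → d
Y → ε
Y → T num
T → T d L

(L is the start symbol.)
Yes — I0: [Y → .] vs [T → . d]; I6: [Y → .] vs [T → . d]

A shift-reduce conflict occurs when an LR(0) state has both:
  - a complete (reduce) item [A → α .] (dot at the end), and
  - a shift item [B → β . c γ] (dot before a terminal).

Augment with L' → L and build the canonical LR(0) collection (I0 = CLOSURE({[L' → . L]}), then GOTO on every symbol after a dot until no new states appear). It has 9 states:
  I0: { [L → . Y num], [L' → . L], [T → . T d L], [T → . d], [Y → . T num], [Y → .] }  — shift, reduce
  I1: { [L' → L .] }  — accept
  I2: { [T → T . d L], [Y → T . num] }  — shift
  I3: { [L → Y . num] }  — shift
  I4: { [T → d .] }  — reduce
  I5: { [L → Y num .] }  — reduce
  I6: { [L → . Y num], [T → . T d L], [T → . d], [T → T d . L], [Y → . T num], [Y → .] }  — shift, reduce
  I7: { [Y → T num .] }  — reduce
  I8: { [T → T d L .] }  — reduce

I0 contains reduce item [Y → .] and shift item [T → . d] — shift-reduce conflict.
I6 contains reduce item [Y → .] and shift item [T → . d] — shift-reduce conflict.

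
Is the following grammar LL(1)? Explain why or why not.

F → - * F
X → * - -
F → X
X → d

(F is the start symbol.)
Yes, the grammar is LL(1).

A grammar is LL(1) if for each non-terminal N with multiple productions, the predict sets of those productions are pairwise disjoint, where PREDICT(N → α) = (FIRST(α) \ {ε}) ∪ (FOLLOW(N) if α ⇒* ε).

Relevant sets:
  FIRST(X) = { '*', 'd' }

For F:
  PREDICT(F → '-' '*' F) = { '-' }
  PREDICT(F → X) = { '*', 'd' }
For X:
  PREDICT(X → '*' '-' '-') = { '*' }
  PREDICT(X → d) = { 'd' }

All predict sets are disjoint. The grammar IS LL(1).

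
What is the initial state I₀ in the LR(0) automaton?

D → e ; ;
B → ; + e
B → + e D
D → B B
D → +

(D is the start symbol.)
First, augment the grammar with D' → D
I₀ = CLOSURE({ [D' → . D] }):
  [D' → . D] has the dot before D: add [D → . e ; ;], [D → . B B], [D → . +]
  [D → . B B] has the dot before B: add [B → . ; + e], [B → . + e D]
No further items can be added.

I₀ = { [B → . + e D], [B → . ; + e], [D → . +], [D → . B B], [D → . e ; ;], [D' → . D] }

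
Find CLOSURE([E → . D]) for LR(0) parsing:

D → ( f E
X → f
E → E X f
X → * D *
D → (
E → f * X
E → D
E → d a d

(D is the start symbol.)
{ [D → . ( f E], [D → . (], [E → . D] }

Start with: [E → . D]
  [E → . D] has the dot before D: add [D → . ( f E], [D → . (]
No further items can be added.

CLOSURE = { [D → . ( f E], [D → . (], [E → . D] }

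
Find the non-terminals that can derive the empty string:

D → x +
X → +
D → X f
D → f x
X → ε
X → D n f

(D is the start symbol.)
{ 'X' }

ε-productions: X → ε
So X is immediately nullable.
No further non-terminal can be added: every production for the remaining non-terminals contains a terminal or a non-nullable non-terminal.
Nullable = { 'X' }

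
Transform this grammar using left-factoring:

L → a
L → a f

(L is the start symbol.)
Left-factoring transforms A → αβ₁ | αβ₂ into A → αA' and A' → β₁ | β₂
(α is the longest common prefix among the alternatives). Repeat until
no nonterminal has two alternatives with a common prefix.

Round 1: L has alternatives sharing prefix 'a'. Introduce L': L → a L'
  Add: L' → ε
  Add: L' → f

No remaining common prefixes — done.

Resulting grammar:
L → a L'
L' → ε
L' → f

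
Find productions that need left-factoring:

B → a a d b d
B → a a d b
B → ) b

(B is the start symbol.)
Left-factoring is needed when two productions for the same non-terminal
share a common prefix on the right-hand side.

Productions for B:
  B → a a d b d
  B → a a d b
  B → ) b

Found common prefix 'a a d b' in productions for B

Answer: Yes, B has productions with common prefix 'a a d b'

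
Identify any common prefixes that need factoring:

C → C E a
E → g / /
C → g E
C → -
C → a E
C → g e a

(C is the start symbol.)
Left-factoring is needed when two productions for the same non-terminal
share a common prefix on the right-hand side.

Productions for C:
  C → C E a
  C → g E
  C → -
  C → a E
  C → g e a

Found common prefix 'g' in productions for C

Answer: Yes, C has productions with common prefix 'g'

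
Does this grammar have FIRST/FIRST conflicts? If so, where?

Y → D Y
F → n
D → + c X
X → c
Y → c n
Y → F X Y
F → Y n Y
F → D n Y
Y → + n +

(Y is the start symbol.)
FIRST sets of the non-terminals at (or reachable through a nullable prefix from) the front of some alternative:
  FIRST(D) = { '+' }
  FIRST(F) = { '+', 'c', 'n' }
  FIRST(Y) = { '+', 'c', 'n' }

Productions for Y:
  Y → D Y: FIRST = { '+' }
  Y → c n: FIRST = { 'c' }
  Y → F X Y: FIRST = { '+', 'c', 'n' }
  Y → + n +: FIRST = { '+' }
Productions for F:
  F → n: FIRST = { 'n' }
  F → Y n Y: FIRST = { '+', 'c', 'n' }
  F → D n Y: FIRST = { '+' }
D, X have only one production, so no FIRST/FIRST conflict is possible there.

Conflict for Y: Y → D Y and Y → F X Y
  Overlap: { '+' }
Conflict for Y: Y → D Y and Y → + n +
  Overlap: { '+' }
Conflict for Y: Y → c n and Y → F X Y
  Overlap: { 'c' }
Conflict for Y: Y → F X Y and Y → + n +
  Overlap: { '+' }
Conflict for F: F → n and F → Y n Y
  Overlap: { 'n' }
Conflict for F: F → Y n Y and F → D n Y
  Overlap: { '+' }

Answer: Yes. Y → D Y / Y → F X Y on { '+' }; Y → D Y / Y → '+' n '+' on { '+' }; Y → c n / Y → F X Y on { 'c' }; Y → F X Y / Y → '+' n '+' on { '+' }; F → n / F → Y n Y on { 'n' }; F → Y n Y / F → D n Y on { '+' }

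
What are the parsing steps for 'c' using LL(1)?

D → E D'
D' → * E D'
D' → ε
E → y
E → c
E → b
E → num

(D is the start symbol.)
Stack is shown with the top on the left.

Stack   Input  Action
---------------------
D $     c $    output D → E D'
E D' $  c $    output E → c
c D' $  c $    match 'c'
D' $    $      output D' → ε
$       $      accept

The string is accepted.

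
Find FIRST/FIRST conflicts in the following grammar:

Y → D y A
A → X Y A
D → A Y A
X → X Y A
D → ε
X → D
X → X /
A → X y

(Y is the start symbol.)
FIRST sets of the non-terminals at (or reachable through a nullable prefix from) the front of some alternative:
  FIRST(X) = { '/', 'y', ε }
  FIRST(Y) = { '/', 'y' }
  FIRST(A) = { '/', 'y' }
  FIRST(D) = { '/', 'y', ε }

Productions for A:
  A → X Y A: FIRST = { '/', 'y' }
  A → X y: FIRST = { '/', 'y' }
Productions for D:
  D → A Y A: FIRST = { '/', 'y' }
  D → ε: FIRST = { ε }
Productions for X:
  X → X Y A: FIRST = { '/', 'y' }
  X → D: FIRST = { '/', 'y', ε }
  X → X /: FIRST = { '/', 'y' }
Y has only one production, so no FIRST/FIRST conflict is possible there.

Conflict for A: A → X Y A and A → X y
  Overlap: { '/', 'y' }
Conflict for X: X → X Y A and X → D
  Overlap: { '/', 'y' }
Conflict for X: X → X Y A and X → X /
  Overlap: { '/', 'y' }
Conflict for X: X → D and X → X /
  Overlap: { '/', 'y' }

Answer: Yes. A → X Y A / A → X y on { '/', 'y' }; X → X Y A / X → D on { '/', 'y' }; X → X Y A / X → X '/' on { '/', 'y' }; X → D / X → X '/' on { '/', 'y' }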